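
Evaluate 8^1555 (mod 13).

5

Square-and-reduce mod 13: 8^1≡8, 8^2≡12, 8^4≡1, 8^8≡1, 8^16≡1, 8^32≡1, 8^64≡1, 8^128≡1, 8^256≡1, 8^512≡1, 8^1024≡1.
1555 = 1 + 2 + 16 + 512 + 1024, so 8^1555 ≡ 8·12·1·1·1 ≡ 5 (mod 13).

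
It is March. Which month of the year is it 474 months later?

September

474 mod 12 = 6 (since 39·12 = 468).
March + 6 months → September.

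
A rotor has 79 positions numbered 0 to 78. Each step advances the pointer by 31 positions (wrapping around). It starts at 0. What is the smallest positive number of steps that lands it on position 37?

70

31⁻¹ ≡ 51 (mod 79) because 31·51 = 1581 = 20·79 + 1.
So x ≡ 51·37 = 1887 ≡ 70 (mod 79).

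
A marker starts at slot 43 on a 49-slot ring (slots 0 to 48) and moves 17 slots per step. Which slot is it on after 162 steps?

4

162·17 = 2754.
2754 − 56·49 = 10, so 2754 ≡ 10 (mod 49).
(43 + 10) mod 49 = 4.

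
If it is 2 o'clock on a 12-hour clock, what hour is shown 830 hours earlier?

12

830 mod 12 = 2 (since 69·12 = 828).
2 − 2 → 12 on a 12-hour dial.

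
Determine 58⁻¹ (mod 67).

52

58·52 = 3016 = 45·67 + 1, so 58⁻¹ ≡ 52 (mod 67).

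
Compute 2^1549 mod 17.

Square-and-reduce mod 17: 2^1≡2, 2^2≡4, 2^4≡16, 2^8≡1, 2^16≡1, 2^32≡1, 2^64≡1, 2^128≡1, 2^256≡1, 2^512≡1, 2^1024≡1.
Since 1549 = 1 + 4 + 8 + 512 + 1024 in binary, 2^1549 ≡ 2·16·1·1·1 ≡ 15 (mod 17).

15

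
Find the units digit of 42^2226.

The units digit of 42^n cycles with period 4: 2, 4, 8, 6, …
2226 leaves remainder 2 on division by 4, so 42^2226 ends in 4.

4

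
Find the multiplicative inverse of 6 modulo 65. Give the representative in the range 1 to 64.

65 = 10·6 + 5
6 = 1·5 + 1
5 = 5·1 + 0
Back-substituting gives 6·11 ≡ 1 (mod 65).

11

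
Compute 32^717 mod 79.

Square-and-reduce mod 79: 32^1≡32, 32^2≡76, 32^4≡9, 32^8≡2, 32^16≡4, 32^32≡16, 32^64≡19, 32^128≡45, 32^256≡50, 32^512≡51.
Since 717 = 1 + 4 + 8 + 64 + 128 + 512 in binary, 32^717 ≡ 32·9·2·19·45·51 ≡ 10 (mod 79).

10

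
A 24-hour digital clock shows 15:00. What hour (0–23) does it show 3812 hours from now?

3812 mod 24 = 20 (since 158·24 = 3792).
(15 + 20) mod 24 = 11.

11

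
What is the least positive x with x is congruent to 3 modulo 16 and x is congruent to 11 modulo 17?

Since 17·1 ≡ 1 (mod 16), take x = 11 + 17·((3−11)·1 mod 16) = 11 + 17·8 = 147.
Check: 147 mod 16 = 3, 147 mod 17 = 11.

147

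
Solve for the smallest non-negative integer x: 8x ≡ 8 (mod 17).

The inverse of 8 mod 17 is 15 (since 8·15 = 120 ≡ 1).
Multiplying both sides by 15: x ≡ 15·8 = 120 ≡ 1 (mod 17).

1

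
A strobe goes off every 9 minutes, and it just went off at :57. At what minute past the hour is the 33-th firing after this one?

54

33·9 = 297.
297 mod 60 = 57 (since 4·60 = 240).
(57 + 57) mod 60 = 54.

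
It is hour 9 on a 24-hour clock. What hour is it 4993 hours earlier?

8

Dividing 4993 by 24 gives quotient 208 and remainder 1.
(9 − 1) mod 24 = 8.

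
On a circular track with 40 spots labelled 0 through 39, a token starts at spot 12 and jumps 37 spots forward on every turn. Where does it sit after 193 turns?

193·37 = 7141.
7141 mod 40 = 21 (since 178·40 = 7120).
(12 + 21) mod 40 = 33.

33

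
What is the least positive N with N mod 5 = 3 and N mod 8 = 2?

18

Since 8·2 ≡ 1 (mod 5), take x = 2 + 8·((3−2)·2 mod 5) = 2 + 8·2 = 18.
Check: 18 mod 5 = 3, 18 mod 8 = 2.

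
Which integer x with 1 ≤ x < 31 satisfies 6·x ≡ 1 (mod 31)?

26

6·26 = 156 = 5·31 + 1, so 6⁻¹ ≡ 26 (mod 31).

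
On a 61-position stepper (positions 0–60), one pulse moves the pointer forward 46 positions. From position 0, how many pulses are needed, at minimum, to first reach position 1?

4

46·4 = 184 = 3·61 + 1, so 46⁻¹ ≡ 4 (mod 61).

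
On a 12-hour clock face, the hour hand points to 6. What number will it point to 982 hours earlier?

8

982 = 81·12 + 10, so 982 mod 12 = 10.
6 − 10 → 8 on a 12-hour dial.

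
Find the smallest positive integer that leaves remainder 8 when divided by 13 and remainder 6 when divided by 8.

Since 8·5 ≡ 1 (mod 13), take x = 6 + 8·((8−6)·5 mod 13) = 6 + 8·10 = 86.
Check: 86 mod 13 = 8, 86 mod 8 = 6.

86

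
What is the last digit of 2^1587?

8

Powers of 2 mod 10 repeat with period 4: 2, 4, 8, 6.
1587 mod 4 = 3, so the last digit matches 2^3 = 8.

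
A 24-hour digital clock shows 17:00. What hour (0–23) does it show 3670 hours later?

3670 mod 24 = 22 (since 152·24 = 3648).
(17 + 22) mod 24 = 15.

15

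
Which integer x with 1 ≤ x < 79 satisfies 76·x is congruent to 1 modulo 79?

76·26 = 1976 = 25·79 + 1, so 76⁻¹ ≡ 26 (mod 79).

26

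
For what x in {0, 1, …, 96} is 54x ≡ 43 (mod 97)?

96

54⁻¹ ≡ 9 (mod 97) because 54·9 = 486 = 5·97 + 1.
So x ≡ 9·43 = 387 ≡ 96 (mod 97).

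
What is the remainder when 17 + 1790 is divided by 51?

22

1790 = 35·51 + 5, so 1790 mod 51 = 5.
(17 + 5) mod 51 = 22.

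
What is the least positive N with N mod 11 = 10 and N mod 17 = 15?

x ≡ 10 (mod 11) gives x ∈ {10, 21, 32}.
The first of these with x mod 17 = 15 is 32.

32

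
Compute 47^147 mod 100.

Square-and-reduce mod 100: 47^1≡47, 47^2≡9, 47^4≡81, 47^8≡61, 47^16≡21, 47^32≡41, 47^64≡81, 47^128≡61.
147 = 1 + 2 + 16 + 128, so 47^147 ≡ 47·9·21·61 ≡ 63 (mod 100).

63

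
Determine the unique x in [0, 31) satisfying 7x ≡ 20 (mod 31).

The inverse of 7 mod 31 is 9 (since 7·9 = 63 ≡ 1).
Multiplying both sides by 9: x ≡ 9·20 = 180 ≡ 25 (mod 31).

25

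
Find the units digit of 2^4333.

2

Last digits of 2^n: 2, 4, 8, 6 (period 4).
4333 leaves remainder 1 on division by 4, so 2^4333 ends in 2.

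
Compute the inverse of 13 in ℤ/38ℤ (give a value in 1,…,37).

3

13·3 = 39 = 1·38 + 1, so 13⁻¹ ≡ 3 (mod 38).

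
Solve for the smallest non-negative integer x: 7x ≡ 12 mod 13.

7⁻¹ ≡ 2 (mod 13) because 7·2 = 14 = 1·13 + 1.
So x ≡ 2·12 = 24 ≡ 11 (mod 13).

11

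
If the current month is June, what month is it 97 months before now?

May

97 mod 12 = 1 (since 8·12 = 96).
June − 1 month → May.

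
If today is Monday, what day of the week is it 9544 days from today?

Thursday

Dividing 9544 by 7 gives quotient 1363 and remainder 3.
Monday + 3 days → Thursday.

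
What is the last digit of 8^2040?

Powers of 8 mod 10 repeat with period 4: 8, 4, 2, 6.
2040 leaves remainder 0 on division by 4, so 8^2040 ends in 6.

6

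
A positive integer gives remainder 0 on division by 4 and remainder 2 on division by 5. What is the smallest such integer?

12

x ≡ 0 (mod 4) gives x ∈ {0, 4, 8, 12}.
The first of these with x mod 5 = 2 is 12.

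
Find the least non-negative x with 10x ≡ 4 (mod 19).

8

10⁻¹ ≡ 2 (mod 19) because 10·2 = 20 = 1·19 + 1.
So x ≡ 2·4 = 8 ≡ 8 (mod 19).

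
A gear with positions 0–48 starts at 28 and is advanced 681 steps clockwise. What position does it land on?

23

681 mod 49 = 44 (since 13·49 = 637).
(28 + 44) mod 49 = 23.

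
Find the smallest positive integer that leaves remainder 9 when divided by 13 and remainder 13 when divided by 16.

Since 16·9 ≡ 1 (mod 13), take x = 13 + 16·((9−13)·9 mod 13) = 13 + 16·3 = 61.
Check: 61 mod 13 = 9, 61 mod 16 = 13.

61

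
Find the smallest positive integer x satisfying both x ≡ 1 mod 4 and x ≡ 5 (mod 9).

Since 9·1 ≡ 1 (mod 4), take x = 5 + 9·((1−5)·1 mod 4) = 5 + 9·0 = 5.
Check: 5 mod 4 = 1, 5 mod 9 = 5.

5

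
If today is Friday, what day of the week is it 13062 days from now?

Dividing 13062 by 7 gives quotient 1866 and remainder 0.
Friday + 0 days → Friday.

Friday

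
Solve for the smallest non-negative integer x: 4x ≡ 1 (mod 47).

4⁻¹ ≡ 12 (mod 47) because 4·12 = 48 = 1·47 + 1.
Multiplying both sides by 12: x ≡ 12·1 = 12 ≡ 12 (mod 47).

12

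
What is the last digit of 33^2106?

9

Last digits of 3^n: 3, 9, 7, 1 (period 4).
2106 leaves remainder 2 on division by 4, so 33^2106 ends in 9.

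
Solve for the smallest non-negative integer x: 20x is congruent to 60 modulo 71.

The inverse of 20 mod 71 is 32 (since 20·32 = 640 ≡ 1).
So x ≡ 32·60 = 1920 ≡ 3 (mod 71).

3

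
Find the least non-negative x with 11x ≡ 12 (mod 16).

4

The inverse of 11 mod 16 is 3 (since 11·3 = 33 ≡ 1).
Multiplying both sides by 3: x ≡ 3·12 = 36 ≡ 4 (mod 16).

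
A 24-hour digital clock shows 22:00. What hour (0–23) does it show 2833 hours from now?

2833 = 118·24 + 1, so 2833 mod 24 = 1.
(22 + 1) mod 24 = 23.

23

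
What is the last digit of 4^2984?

6

Powers of 4 mod 10 repeat with period 2: 4, 6.
2984 leaves remainder 0 on division by 2, so 4^2984 ends in 6.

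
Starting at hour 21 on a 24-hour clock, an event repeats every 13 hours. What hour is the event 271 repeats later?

271·13 = 3523.
3523 mod 24 = 19 (since 146·24 = 3504).
(21 + 19) mod 24 = 16.

16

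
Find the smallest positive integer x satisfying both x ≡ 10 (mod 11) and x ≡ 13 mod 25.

263

Since 25·4 ≡ 1 (mod 11), take x = 13 + 25·((10−13)·4 mod 11) = 13 + 25·10 = 263.
Check: 263 mod 11 = 10, 263 mod 25 = 13.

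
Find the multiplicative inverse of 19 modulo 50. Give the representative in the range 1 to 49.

29

19·29 = 551 = 11·50 + 1, so 19⁻¹ ≡ 29 (mod 50).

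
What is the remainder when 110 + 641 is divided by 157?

123

641 mod 157 = 13 (since 4·157 = 628).
(110 + 13) mod 157 = 123.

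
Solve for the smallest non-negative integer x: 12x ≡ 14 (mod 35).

7

12⁻¹ ≡ 3 (mod 35) because 12·3 = 36 = 1·35 + 1.
So x ≡ 3·14 = 42 ≡ 7 (mod 35).
Check: 12·7 = 84 = 2·35 + 14.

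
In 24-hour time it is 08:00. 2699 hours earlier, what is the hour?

21

2699 − 112·24 = 11, so 2699 ≡ 11 (mod 24).
(8 − 11) mod 24 = 21.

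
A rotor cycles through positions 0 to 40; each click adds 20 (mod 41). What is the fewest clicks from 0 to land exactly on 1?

39

41 = 2·20 + 1
20 = 20·1 + 0
Back-substituting gives 20·39 ≡ 1 (mod 41).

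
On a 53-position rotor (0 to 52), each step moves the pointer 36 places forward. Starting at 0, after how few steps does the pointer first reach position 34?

The inverse of 36 mod 53 is 28 (since 36·28 = 1008 ≡ 1).
So x ≡ 28·34 = 952 ≡ 51 (mod 53).

51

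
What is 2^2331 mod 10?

The units digit of 2^n cycles with period 4: 2, 4, 8, 6, …
2331 mod 4 = 3, so the last digit matches 2^3 = 8.

8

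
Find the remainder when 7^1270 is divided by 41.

32

Square-and-reduce mod 41: 7^1≡7, 7^2≡8, 7^4≡23, 7^8≡37, 7^16≡16, 7^32≡10, 7^64≡18, 7^128≡37, 7^256≡16, 7^512≡10, 7^1024≡18.
Since 1270 = 2 + 4 + 16 + 32 + 64 + 128 + 1024 in binary, 7^1270 ≡ 8·23·16·10·18·37·18 ≡ 32 (mod 41).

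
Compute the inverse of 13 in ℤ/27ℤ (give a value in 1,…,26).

13·25 = 325 = 12·27 + 1, so 13⁻¹ ≡ 25 (mod 27).

25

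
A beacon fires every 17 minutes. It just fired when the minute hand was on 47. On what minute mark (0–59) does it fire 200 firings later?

200·17 = 3400.
Dividing 3400 by 60 gives quotient 56 and remainder 40.
(47 + 40) mod 60 = 27.

27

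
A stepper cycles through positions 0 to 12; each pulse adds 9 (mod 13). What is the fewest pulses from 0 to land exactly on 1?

13 = 1·9 + 4
9 = 2·4 + 1
4 = 4·1 + 0
Back-substituting gives 9·3 ≡ 1 (mod 13).

3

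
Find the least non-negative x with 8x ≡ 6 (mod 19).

The inverse of 8 mod 19 is 12 (since 8·12 = 96 ≡ 1).
So x ≡ 12·6 = 72 ≡ 15 (mod 19).

15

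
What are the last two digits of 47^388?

61

By repeated squaring mod 100: 47^1≡47, 47^2≡9, 47^4≡81, 47^8≡61, 47^16≡21, 47^32≡41, 47^64≡81, 47^128≡61, 47^256≡21.
Since 388 = 4 + 128 + 256 in binary, 47^388 ≡ 81·61·21 ≡ 61 (mod 100).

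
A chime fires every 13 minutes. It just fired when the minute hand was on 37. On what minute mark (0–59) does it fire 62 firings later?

3

62·13 = 806.
806 mod 60 = 26 (since 13·60 = 780).
(37 + 26) mod 60 = 3.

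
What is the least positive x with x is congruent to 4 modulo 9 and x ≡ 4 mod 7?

x ≡ 4 (mod 7) gives x ∈ {4}.
The first of these with x mod 9 = 4 is 4.

4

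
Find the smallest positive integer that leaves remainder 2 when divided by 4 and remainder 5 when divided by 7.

x ≡ 2 (mod 4) gives x ∈ {2, 6, 10, 14, 18, 22, 26}.
The first of these with x mod 7 = 5 is 26.

26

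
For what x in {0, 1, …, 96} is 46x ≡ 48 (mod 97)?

46⁻¹ ≡ 19 (mod 97) because 46·19 = 874 = 9·97 + 1.
So x ≡ 19·48 = 912 ≡ 39 (mod 97).

39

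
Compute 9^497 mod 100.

69

By repeated squaring mod 100: 9^1≡9, 9^2≡81, 9^4≡61, 9^8≡21, 9^16≡41, 9^32≡81, 9^64≡61, 9^128≡21, 9^256≡41.
Since 497 = 1 + 16 + 32 + 64 + 128 + 256 in binary, 9^497 ≡ 9·41·81·61·21·41 ≡ 69 (mod 100).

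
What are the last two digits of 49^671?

49

By repeated squaring mod 100: 49^1≡49, 49^2≡1, 49^4≡1, 49^8≡1, 49^16≡1, 49^32≡1, 49^64≡1, 49^128≡1, 49^256≡1, 49^512≡1.
671 = 1 + 2 + 4 + 8 + 16 + 128 + 512, so 49^671 ≡ 49·1·1·1·1·1·1 ≡ 49 (mod 100).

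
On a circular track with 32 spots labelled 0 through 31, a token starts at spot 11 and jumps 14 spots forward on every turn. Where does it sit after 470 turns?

31

470·14 = 6580.
Dividing 6580 by 32 gives quotient 205 and remainder 20.
(11 + 20) mod 32 = 31.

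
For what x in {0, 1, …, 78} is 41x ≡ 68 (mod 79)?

19

The inverse of 41 mod 79 is 27 (since 41·27 = 1107 ≡ 1).
Multiplying both sides by 27: x ≡ 27·68 = 1836 ≡ 19 (mod 79).
Check: 41·19 = 779 = 9·79 + 68.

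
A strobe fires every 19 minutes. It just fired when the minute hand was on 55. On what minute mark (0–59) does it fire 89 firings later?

89·19 = 1691.
Dividing 1691 by 60 gives quotient 28 and remainder 11.
(55 + 11) mod 60 = 6.

6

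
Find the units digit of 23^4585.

3

The units digit of 23^n cycles with period 4: 3, 9, 7, 1, …
4585 mod 4 = 1, so the last digit matches 3^1 = 3.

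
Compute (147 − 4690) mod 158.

39

4690 − 29·158 = 108, so 4690 ≡ 108 (mod 158).
(147 − 108) mod 158 = 39.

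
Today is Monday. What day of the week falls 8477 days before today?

Monday

8477 − 1211·7 = 0, so 8477 ≡ 0 (mod 7).
Monday − 0 days → Monday.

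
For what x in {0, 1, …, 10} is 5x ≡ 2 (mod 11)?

5⁻¹ ≡ 9 (mod 11) because 5·9 = 45 = 4·11 + 1.
Multiplying both sides by 9: x ≡ 9·2 = 18 ≡ 7 (mod 11).

7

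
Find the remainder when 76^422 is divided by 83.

Successive squares of 76 mod 83: 76^1≡76, 76^2≡49, 76^4≡77, 76^8≡36, 76^16≡51, 76^32≡28, 76^64≡37, 76^128≡41, 76^256≡21.
Since 422 = 2 + 4 + 32 + 128 + 256 in binary, 76^422 ≡ 49·77·28·41·21 ≡ 33 (mod 83).

33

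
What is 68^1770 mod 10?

Powers of 8 mod 10 repeat with period 4: 8, 4, 2, 6.
1770 leaves remainder 2 on division by 4, so 68^1770 ends in 4.

4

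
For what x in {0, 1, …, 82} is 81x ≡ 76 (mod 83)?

The inverse of 81 mod 83 is 41 (since 81·41 = 3321 ≡ 1).
Multiplying both sides by 41: x ≡ 41·76 = 3116 ≡ 45 (mod 83).
Check: 81·45 = 3645 = 43·83 + 76.

45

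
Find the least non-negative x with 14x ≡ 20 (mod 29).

The inverse of 14 mod 29 is 27 (since 14·27 = 378 ≡ 1).
So x ≡ 27·20 = 540 ≡ 18 (mod 29).

18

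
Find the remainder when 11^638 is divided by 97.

54

By repeated squaring mod 97: 11^1≡11, 11^2≡24, 11^4≡91, 11^8≡36, 11^16≡35, 11^32≡61, 11^64≡35, 11^128≡61, 11^256≡35, 11^512≡61.
Since 638 = 2 + 4 + 8 + 16 + 32 + 64 + 512 in binary, 11^638 ≡ 24·91·36·35·61·35·61 ≡ 54 (mod 97).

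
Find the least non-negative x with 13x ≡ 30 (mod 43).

42

The inverse of 13 mod 43 is 10 (since 13·10 = 130 ≡ 1).
Multiplying both sides by 10: x ≡ 10·30 = 300 ≡ 42 (mod 43).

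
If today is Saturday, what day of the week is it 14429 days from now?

Monday

14429 = 2061·7 + 2, so 14429 mod 7 = 2.
Saturday + 2 days → Monday.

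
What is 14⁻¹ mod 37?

8

14·8 = 112 = 3·37 + 1, so 14⁻¹ ≡ 8 (mod 37).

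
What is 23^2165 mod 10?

The units digit of 23^n cycles with period 4: 3, 9, 7, 1, …
2165 leaves remainder 1 on division by 4, so 23^2165 ends in 3.

3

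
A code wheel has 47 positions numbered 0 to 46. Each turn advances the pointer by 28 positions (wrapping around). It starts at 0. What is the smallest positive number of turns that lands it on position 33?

23

The inverse of 28 mod 47 is 42 (since 28·42 = 1176 ≡ 1).
Multiplying both sides by 42: x ≡ 42·33 = 1386 ≡ 23 (mod 47).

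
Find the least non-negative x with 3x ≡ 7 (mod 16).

13

3⁻¹ ≡ 11 (mod 16) because 3·11 = 33 = 2·16 + 1.
Multiplying both sides by 11: x ≡ 11·7 = 77 ≡ 13 (mod 16).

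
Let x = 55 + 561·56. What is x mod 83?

14

561·56 = 31416.
31416 = 378·83 + 42, so 31416 mod 83 = 42.
(55 + 42) mod 83 = 14.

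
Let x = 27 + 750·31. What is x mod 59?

31

750·31 = 23250.
Dividing 23250 by 59 gives quotient 394 and remainder 4.
(27 + 4) mod 59 = 31.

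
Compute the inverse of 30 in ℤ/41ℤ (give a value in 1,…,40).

26

41 = 1·30 + 11
30 = 2·11 + 8
11 = 1·8 + 3
8 = 2·3 + 2
3 = 1·2 + 1
2 = 2·1 + 0
Back-substituting gives 30·26 ≡ 1 (mod 41).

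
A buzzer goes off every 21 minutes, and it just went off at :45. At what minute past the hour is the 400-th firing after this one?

45

400·21 = 8400.
Dividing 8400 by 60 gives quotient 140 and remainder 0.
(45 + 0) mod 60 = 45.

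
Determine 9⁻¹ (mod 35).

9·4 = 36 = 1·35 + 1, so 9⁻¹ ≡ 4 (mod 35).

4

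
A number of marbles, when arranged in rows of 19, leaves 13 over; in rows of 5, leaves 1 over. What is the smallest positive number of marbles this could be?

51

x ≡ 1 (mod 5) gives x ∈ {1, 6, 11, 16, 21, 26, 31, 36, …}.
The first of these with x mod 19 = 13 is 51.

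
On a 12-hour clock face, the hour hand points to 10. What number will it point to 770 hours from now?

12

770 = 64·12 + 2, so 770 mod 12 = 2.
10 + 2 → 12 on a 12-hour dial.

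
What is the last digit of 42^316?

Last digits of 2^n: 2, 4, 8, 6 (period 4).
316 leaves remainder 0 on division by 4, so 42^316 ends in 6.

6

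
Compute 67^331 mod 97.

69

By repeated squaring mod 97: 67^1≡67, 67^2≡27, 67^4≡50, 67^8≡75, 67^16≡96, 67^32≡1, 67^64≡1, 67^128≡1, 67^256≡1.
Since 331 = 1 + 2 + 8 + 64 + 256 in binary, 67^331 ≡ 67·27·75·1·1 ≡ 69 (mod 97).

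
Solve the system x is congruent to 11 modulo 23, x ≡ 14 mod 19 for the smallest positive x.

356

x ≡ 14 (mod 19) gives x ∈ {14, 33, 52, 71, 90, 109, 128, 147, …}.
The first of these with x mod 23 = 11 is 356.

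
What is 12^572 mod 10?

6

Powers of 2 mod 10 repeat with period 4: 2, 4, 8, 6.
572 leaves remainder 0 on division by 4, so 12^572 ends in 6.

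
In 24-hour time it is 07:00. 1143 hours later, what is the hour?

22

1143 mod 24 = 15 (since 47·24 = 1128).
(7 + 15) mod 24 = 22.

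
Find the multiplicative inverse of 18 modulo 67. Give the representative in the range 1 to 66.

18·41 = 738 = 11·67 + 1, so 18⁻¹ ≡ 41 (mod 67).

41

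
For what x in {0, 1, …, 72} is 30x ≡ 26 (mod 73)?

The inverse of 30 mod 73 is 56 (since 30·56 = 1680 ≡ 1).
So x ≡ 56·26 = 1456 ≡ 69 (mod 73).

69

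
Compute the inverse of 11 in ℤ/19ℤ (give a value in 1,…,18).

11·7 = 77 = 4·19 + 1, so 11⁻¹ ≡ 7 (mod 19).

7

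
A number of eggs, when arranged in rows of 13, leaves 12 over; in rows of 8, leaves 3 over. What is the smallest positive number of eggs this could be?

x ≡ 3 (mod 8) gives x ∈ {3, 11, 19, 27, 35, 43, 51}.
The first of these with x mod 13 = 12 is 51.

51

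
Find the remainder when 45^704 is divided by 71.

20

Square-and-reduce mod 71: 45^1≡45, 45^2≡37, 45^4≡20, 45^8≡45, 45^16≡37, 45^32≡20, 45^64≡45, 45^128≡37, 45^256≡20, 45^512≡45.
704 = 64 + 128 + 512, so 45^704 ≡ 45·37·45 ≡ 20 (mod 71).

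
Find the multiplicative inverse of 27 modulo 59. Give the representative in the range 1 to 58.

35

27·35 = 945 = 16·59 + 1, so 27⁻¹ ≡ 35 (mod 59).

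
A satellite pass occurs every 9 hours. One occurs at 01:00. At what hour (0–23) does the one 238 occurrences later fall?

238·9 = 2142.
2142 mod 24 = 6 (since 89·24 = 2136).
(1 + 6) mod 24 = 7.

7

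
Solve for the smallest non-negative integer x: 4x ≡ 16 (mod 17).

4

The inverse of 4 mod 17 is 13 (since 4·13 = 52 ≡ 1).
So x ≡ 13·16 = 208 ≡ 4 (mod 17).
Check: 4·4 = 16 = 0·17 + 16.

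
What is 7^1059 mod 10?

3

Powers of 7 mod 10 repeat with period 4: 7, 9, 3, 1.
1059 leaves remainder 3 on division by 4, so 7^1059 ends in 3.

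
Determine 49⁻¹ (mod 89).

89 = 1·49 + 40
49 = 1·40 + 9
40 = 4·9 + 4
9 = 2·4 + 1
4 = 4·1 + 0
Back-substituting gives 49·20 ≡ 1 (mod 89).

20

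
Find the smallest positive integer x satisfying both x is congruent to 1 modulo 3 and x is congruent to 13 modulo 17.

13

Since 17·2 ≡ 1 (mod 3), take x = 13 + 17·((1−13)·2 mod 3) = 13 + 17·0 = 13.
Check: 13 mod 3 = 1, 13 mod 17 = 13.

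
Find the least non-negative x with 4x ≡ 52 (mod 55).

13

The inverse of 4 mod 55 is 14 (since 4·14 = 56 ≡ 1).
So x ≡ 14·52 = 728 ≡ 13 (mod 55).
Check: 4·13 = 52 = 0·55 + 52.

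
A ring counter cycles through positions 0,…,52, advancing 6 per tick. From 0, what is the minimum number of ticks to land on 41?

6⁻¹ ≡ 9 (mod 53) because 6·9 = 54 = 1·53 + 1.
So x ≡ 9·41 = 369 ≡ 51 (mod 53).

51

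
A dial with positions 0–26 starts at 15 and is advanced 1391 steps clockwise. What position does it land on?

1391 − 51·27 = 14, so 1391 ≡ 14 (mod 27).
(15 + 14) mod 27 = 2.

2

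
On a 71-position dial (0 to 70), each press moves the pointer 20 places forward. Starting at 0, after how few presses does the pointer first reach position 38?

9

20⁻¹ ≡ 32 (mod 71) because 20·32 = 640 = 9·71 + 1.
So x ≡ 32·38 = 1216 ≡ 9 (mod 71).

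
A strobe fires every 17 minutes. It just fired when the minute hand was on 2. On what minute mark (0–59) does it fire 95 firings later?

57

95·17 = 1615.
1615 mod 60 = 55 (since 26·60 = 1560).
(2 + 55) mod 60 = 57.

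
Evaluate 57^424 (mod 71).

5

Successive squares of 57 mod 71: 57^1≡57, 57^2≡54, 57^4≡5, 57^8≡25, 57^16≡57, 57^32≡54, 57^64≡5, 57^128≡25, 57^256≡57.
424 = 8 + 32 + 128 + 256, so 57^424 ≡ 25·54·25·57 ≡ 5 (mod 71).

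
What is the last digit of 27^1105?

Powers of 7 mod 10 repeat with period 4: 7, 9, 3, 1.
1105 mod 4 = 1, so the last digit matches 7^1 = 7.

7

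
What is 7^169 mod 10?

7

Last digits of 7^n: 7, 9, 3, 1 (period 4).
169 mod 4 = 1, so the last digit matches 7^1 = 7.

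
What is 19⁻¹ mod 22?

7

19·7 = 133 = 6·22 + 1, so 19⁻¹ ≡ 7 (mod 22).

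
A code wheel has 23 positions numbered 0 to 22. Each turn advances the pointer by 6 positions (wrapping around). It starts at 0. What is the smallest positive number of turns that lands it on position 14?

10

The inverse of 6 mod 23 is 4 (since 6·4 = 24 ≡ 1).
So x ≡ 4·14 = 56 ≡ 10 (mod 23).
Check: 6·10 = 60 = 2·23 + 14.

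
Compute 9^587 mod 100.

By repeated squaring mod 100: 9^1≡9, 9^2≡81, 9^4≡61, 9^8≡21, 9^16≡41, 9^32≡81, 9^64≡61, 9^128≡21, 9^256≡41, 9^512≡81.
587 = 1 + 2 + 8 + 64 + 512, so 9^587 ≡ 9·81·21·61·81 ≡ 69 (mod 100).

69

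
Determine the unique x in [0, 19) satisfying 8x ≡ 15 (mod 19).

The inverse of 8 mod 19 is 12 (since 8·12 = 96 ≡ 1).
Multiplying both sides by 12: x ≡ 12·15 = 180 ≡ 9 (mod 19).

9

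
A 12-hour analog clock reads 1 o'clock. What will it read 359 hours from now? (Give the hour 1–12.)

359 mod 12 = 11 (since 29·12 = 348).
1 + 11 → 12 on a 12-hour dial.

12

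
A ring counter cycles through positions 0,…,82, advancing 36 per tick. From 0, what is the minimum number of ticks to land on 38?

61

The inverse of 36 mod 83 is 30 (since 36·30 = 1080 ≡ 1).
Multiplying both sides by 30: x ≡ 30·38 = 1140 ≡ 61 (mod 83).
Check: 36·61 = 2196 = 26·83 + 38.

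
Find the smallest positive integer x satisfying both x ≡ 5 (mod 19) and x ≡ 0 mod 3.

24

x ≡ 0 (mod 3) gives x ∈ {0, 3, 6, 9, 12, 15, 18, 21, …}.
The first of these with x mod 19 = 5 is 24.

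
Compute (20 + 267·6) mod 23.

12

267·6 = 1602.
1602 − 69·23 = 15, so 1602 ≡ 15 (mod 23).
(20 + 15) mod 23 = 12.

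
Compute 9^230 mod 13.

Successive squares of 9 mod 13: 9^1≡9, 9^2≡3, 9^4≡9, 9^8≡3, 9^16≡9, 9^32≡3, 9^64≡9, 9^128≡3.
230 = 2 + 4 + 32 + 64 + 128, so 9^230 ≡ 3·9·3·9·3 ≡ 3 (mod 13).

3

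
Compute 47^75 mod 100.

Square-and-reduce mod 100: 47^1≡47, 47^2≡9, 47^4≡81, 47^8≡61, 47^16≡21, 47^32≡41, 47^64≡81.
Since 75 = 1 + 2 + 8 + 64 in binary, 47^75 ≡ 47·9·61·81 ≡ 43 (mod 100).

43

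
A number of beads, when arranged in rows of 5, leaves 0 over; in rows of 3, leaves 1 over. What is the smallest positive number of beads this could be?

x ≡ 1 (mod 3) gives x ∈ {1, 4, 7, 10}.
The first of these with x mod 5 = 0 is 10.

10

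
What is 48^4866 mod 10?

4

Powers of 8 mod 10 repeat with period 4: 8, 4, 2, 6.
4866 mod 4 = 2, so the last digit matches 8^2 = 4.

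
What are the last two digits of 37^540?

01

Successive squares of 37 mod 100: 37^1≡37, 37^2≡69, 37^4≡61, 37^8≡21, 37^16≡41, 37^32≡81, 37^64≡61, 37^128≡21, 37^256≡41, 37^512≡81.
540 = 4 + 8 + 16 + 512, so 37^540 ≡ 61·21·41·81 ≡ 1 (mod 100).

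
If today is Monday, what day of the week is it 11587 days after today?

Wednesday

11587 = 1655·7 + 2, so 11587 mod 7 = 2.
Monday + 2 days → Wednesday.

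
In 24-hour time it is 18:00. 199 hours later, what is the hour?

1

199 = 8·24 + 7, so 199 mod 24 = 7.
(18 + 7) mod 24 = 1.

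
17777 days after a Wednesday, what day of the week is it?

Sunday

17777 − 2539·7 = 4, so 17777 ≡ 4 (mod 7).
Wednesday + 4 days → Sunday.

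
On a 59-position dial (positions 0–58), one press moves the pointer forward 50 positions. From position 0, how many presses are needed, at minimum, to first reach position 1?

13

50·13 = 650 = 11·59 + 1, so 50⁻¹ ≡ 13 (mod 59).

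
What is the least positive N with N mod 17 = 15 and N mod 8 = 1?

49

x ≡ 1 (mod 8) gives x ∈ {1, 9, 17, 25, 33, 41, 49}.
The first of these with x mod 17 = 15 is 49.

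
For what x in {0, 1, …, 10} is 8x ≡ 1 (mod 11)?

The inverse of 8 mod 11 is 7 (since 8·7 = 56 ≡ 1).
Multiplying both sides by 7: x ≡ 7·1 = 7 ≡ 7 (mod 11).

7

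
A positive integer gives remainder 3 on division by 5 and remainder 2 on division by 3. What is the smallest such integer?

x ≡ 2 (mod 3) gives x ∈ {2, 5, 8}.
The first of these with x mod 5 = 3 is 8.

8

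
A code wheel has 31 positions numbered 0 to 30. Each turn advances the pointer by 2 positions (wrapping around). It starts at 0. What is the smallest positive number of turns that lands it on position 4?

2

The inverse of 2 mod 31 is 16 (since 2·16 = 32 ≡ 1).
Multiplying both sides by 16: x ≡ 16·4 = 64 ≡ 2 (mod 31).
Check: 2·2 = 4 = 0·31 + 4.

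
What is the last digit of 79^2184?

1

Last digits of 9^n: 9, 1 (period 2).
2184 leaves remainder 0 on division by 2, so 79^2184 ends in 1.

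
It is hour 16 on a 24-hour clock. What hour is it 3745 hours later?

17

3745 − 156·24 = 1, so 3745 ≡ 1 (mod 24).
(16 + 1) mod 24 = 17.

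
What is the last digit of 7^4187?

The units digit of 7^n cycles with period 4: 7, 9, 3, 1, …
4187 leaves remainder 3 on division by 4, so 7^4187 ends in 3.

3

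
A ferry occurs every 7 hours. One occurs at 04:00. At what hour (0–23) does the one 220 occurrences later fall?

220·7 = 1540.
1540 − 64·24 = 4, so 1540 ≡ 4 (mod 24).
(4 + 4) mod 24 = 8.

8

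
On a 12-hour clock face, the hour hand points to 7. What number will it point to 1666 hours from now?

5

1666 − 138·12 = 10, so 1666 ≡ 10 (mod 12).
7 + 10 → 5 on a 12-hour dial.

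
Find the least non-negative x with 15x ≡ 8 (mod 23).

15⁻¹ ≡ 20 (mod 23) because 15·20 = 300 = 13·23 + 1.
Multiplying both sides by 20: x ≡ 20·8 = 160 ≡ 22 (mod 23).

22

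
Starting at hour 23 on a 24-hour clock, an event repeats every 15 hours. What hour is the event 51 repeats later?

51·15 = 765.
765 = 31·24 + 21, so 765 mod 24 = 21.
(23 + 21) mod 24 = 20.

20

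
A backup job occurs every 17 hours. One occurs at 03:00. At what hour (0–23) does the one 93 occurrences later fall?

93·17 = 1581.
Dividing 1581 by 24 gives quotient 65 and remainder 21.
(3 + 21) mod 24 = 0.

0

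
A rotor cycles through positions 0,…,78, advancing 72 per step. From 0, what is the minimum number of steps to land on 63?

70

The inverse of 72 mod 79 is 45 (since 72·45 = 3240 ≡ 1).
Multiplying both sides by 45: x ≡ 45·63 = 2835 ≡ 70 (mod 79).
Check: 72·70 = 5040 = 63·79 + 63.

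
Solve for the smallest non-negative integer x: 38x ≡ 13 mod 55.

51

38⁻¹ ≡ 42 (mod 55) because 38·42 = 1596 = 29·55 + 1.
So x ≡ 42·13 = 546 ≡ 51 (mod 55).
Check: 38·51 = 1938 = 35·55 + 13.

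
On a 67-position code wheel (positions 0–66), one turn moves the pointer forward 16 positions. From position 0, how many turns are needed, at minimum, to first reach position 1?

21

16·21 = 336 = 5·67 + 1, so 16⁻¹ ≡ 21 (mod 67).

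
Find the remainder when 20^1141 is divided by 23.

By repeated squaring mod 23: 20^1≡20, 20^2≡9, 20^4≡12, 20^8≡6, 20^16≡13, 20^32≡8, 20^64≡18, 20^128≡2, 20^256≡4, 20^512≡16, 20^1024≡3.
1141 = 1 + 4 + 16 + 32 + 64 + 1024, so 20^1141 ≡ 20·12·13·8·18·3 ≡ 17 (mod 23).

17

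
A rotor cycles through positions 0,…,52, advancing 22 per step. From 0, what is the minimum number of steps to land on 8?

22⁻¹ ≡ 41 (mod 53) because 22·41 = 902 = 17·53 + 1.
So x ≡ 41·8 = 328 ≡ 10 (mod 53).

10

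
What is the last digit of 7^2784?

1

Last digits of 7^n: 7, 9, 3, 1 (period 4).
2784 mod 4 = 0, so the last digit matches 7^4 = 1.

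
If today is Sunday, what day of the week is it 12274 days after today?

12274 mod 7 = 3 (since 1753·7 = 12271).
Sunday + 3 days → Wednesday.

Wednesday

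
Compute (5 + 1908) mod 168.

1908 = 11·168 + 60, so 1908 mod 168 = 60.
(5 + 60) mod 168 = 65.

65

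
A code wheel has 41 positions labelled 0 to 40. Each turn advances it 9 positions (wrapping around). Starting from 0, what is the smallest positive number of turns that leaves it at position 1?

32

41 = 4·9 + 5
9 = 1·5 + 4
5 = 1·4 + 1
4 = 4·1 + 0
Back-substituting gives 9·32 ≡ 1 (mod 41).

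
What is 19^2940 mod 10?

The units digit of 19^n cycles with period 2: 9, 1, …
2940 mod 2 = 0, so the last digit matches 9^2 = 1.

1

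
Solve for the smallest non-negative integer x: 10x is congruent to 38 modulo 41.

12

The inverse of 10 mod 41 is 37 (since 10·37 = 370 ≡ 1).
Multiplying both sides by 37: x ≡ 37·38 = 1406 ≡ 12 (mod 41).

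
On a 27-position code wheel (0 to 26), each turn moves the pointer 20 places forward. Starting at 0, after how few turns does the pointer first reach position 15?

21

The inverse of 20 mod 27 is 23 (since 20·23 = 460 ≡ 1).
Multiplying both sides by 23: x ≡ 23·15 = 345 ≡ 21 (mod 27).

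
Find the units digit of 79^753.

The units digit of 79^n cycles with period 2: 9, 1, …
753 mod 2 = 1, so the last digit matches 9^1 = 9.

9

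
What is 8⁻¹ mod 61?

8·23 = 184 = 3·61 + 1, so 8⁻¹ ≡ 23 (mod 61).

23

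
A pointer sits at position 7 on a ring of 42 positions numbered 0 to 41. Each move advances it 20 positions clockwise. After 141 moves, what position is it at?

141·20 = 2820.
Dividing 2820 by 42 gives quotient 67 and remainder 6.
(7 + 6) mod 42 = 13.

13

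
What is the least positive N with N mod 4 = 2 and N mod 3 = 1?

x ≡ 1 (mod 3) gives x ∈ {1, 4, 7, 10}.
The first of these with x mod 4 = 2 is 10.

10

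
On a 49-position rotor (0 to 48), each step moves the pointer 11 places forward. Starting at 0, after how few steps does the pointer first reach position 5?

45

11⁻¹ ≡ 9 (mod 49) because 11·9 = 99 = 2·49 + 1.
Multiplying both sides by 9: x ≡ 9·5 = 45 ≡ 45 (mod 49).
Check: 11·45 = 495 = 10·49 + 5.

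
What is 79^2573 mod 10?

9

The units digit of 79^n cycles with period 2: 9, 1, …
2573 mod 2 = 1, so the last digit matches 9^1 = 9.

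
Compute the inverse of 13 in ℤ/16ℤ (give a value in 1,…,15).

5

16 = 1·13 + 3
13 = 4·3 + 1
3 = 3·1 + 0
Back-substituting gives 13·5 ≡ 1 (mod 16).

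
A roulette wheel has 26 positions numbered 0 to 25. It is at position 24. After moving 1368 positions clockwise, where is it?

14

Dividing 1368 by 26 gives quotient 52 and remainder 16.
(24 + 16) mod 26 = 14.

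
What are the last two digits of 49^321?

Square-and-reduce mod 100: 49^1≡49, 49^2≡1, 49^4≡1, 49^8≡1, 49^16≡1, 49^32≡1, 49^64≡1, 49^128≡1, 49^256≡1.
Since 321 = 1 + 64 + 256 in binary, 49^321 ≡ 49·1·1 ≡ 49 (mod 100).

49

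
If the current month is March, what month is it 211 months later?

211 − 17·12 = 7, so 211 ≡ 7 (mod 12).
March + 7 months → October.

October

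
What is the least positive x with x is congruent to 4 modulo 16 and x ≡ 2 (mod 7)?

x ≡ 2 (mod 7) gives x ∈ {2, 9, 16, 23, 30, 37, 44, 51, …}.
The first of these with x mod 16 = 4 is 100.

100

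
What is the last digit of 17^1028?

1

Powers of 7 mod 10 repeat with period 4: 7, 9, 3, 1.
1028 mod 4 = 0, so the last digit matches 7^4 = 1.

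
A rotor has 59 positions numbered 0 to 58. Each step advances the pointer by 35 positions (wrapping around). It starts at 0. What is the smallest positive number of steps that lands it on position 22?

4

The inverse of 35 mod 59 is 27 (since 35·27 = 945 ≡ 1).
So x ≡ 27·22 = 594 ≡ 4 (mod 59).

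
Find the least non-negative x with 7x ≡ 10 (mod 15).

10

The inverse of 7 mod 15 is 13 (since 7·13 = 91 ≡ 1).
So x ≡ 13·10 = 130 ≡ 10 (mod 15).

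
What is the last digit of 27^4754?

9

The units digit of 27^n cycles with period 4: 7, 9, 3, 1, …
4754 mod 4 = 2, so the last digit matches 7^2 = 9.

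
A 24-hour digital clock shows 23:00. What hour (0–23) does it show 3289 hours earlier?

22

3289 − 137·24 = 1, so 3289 ≡ 1 (mod 24).
(23 − 1) mod 24 = 22.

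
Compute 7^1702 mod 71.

Successive squares of 7 mod 71: 7^1≡7, 7^2≡49, 7^4≡58, 7^8≡27, 7^16≡19, 7^32≡6, 7^64≡36, 7^128≡18, 7^256≡40, 7^512≡38, 7^1024≡24.
Since 1702 = 2 + 4 + 32 + 128 + 512 + 1024 in binary, 7^1702 ≡ 49·58·6·18·38·24 ≡ 38 (mod 71).

38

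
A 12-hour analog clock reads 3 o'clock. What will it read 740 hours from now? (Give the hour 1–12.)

11

740 − 61·12 = 8, so 740 ≡ 8 (mod 12).
3 + 8 → 11 on a 12-hour dial.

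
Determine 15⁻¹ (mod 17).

17 = 1·15 + 2
15 = 7·2 + 1
2 = 2·1 + 0
Back-substituting gives 15·8 ≡ 1 (mod 17).

8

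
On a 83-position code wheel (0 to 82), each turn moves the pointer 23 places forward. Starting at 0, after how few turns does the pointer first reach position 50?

The inverse of 23 mod 83 is 65 (since 23·65 = 1495 ≡ 1).
Multiplying both sides by 65: x ≡ 65·50 = 3250 ≡ 13 (mod 83).
Check: 23·13 = 299 = 3·83 + 50.

13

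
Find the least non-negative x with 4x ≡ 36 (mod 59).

The inverse of 4 mod 59 is 15 (since 4·15 = 60 ≡ 1).
So x ≡ 15·36 = 540 ≡ 9 (mod 59).
Check: 4·9 = 36 = 0·59 + 36.

9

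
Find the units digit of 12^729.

The units digit of 12^n cycles with period 4: 2, 4, 8, 6, …
729 leaves remainder 1 on division by 4, so 12^729 ends in 2.

2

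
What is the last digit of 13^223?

7

The units digit of 13^n cycles with period 4: 3, 9, 7, 1, …
223 leaves remainder 3 on division by 4, so 13^223 ends in 7.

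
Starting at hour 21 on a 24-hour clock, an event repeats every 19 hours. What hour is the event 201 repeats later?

201·19 = 3819.
Dividing 3819 by 24 gives quotient 159 and remainder 3.
(21 + 3) mod 24 = 0.

0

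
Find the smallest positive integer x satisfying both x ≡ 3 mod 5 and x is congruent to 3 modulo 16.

x ≡ 3 (mod 5) gives x ∈ {3}.
The first of these with x mod 16 = 3 is 3.

3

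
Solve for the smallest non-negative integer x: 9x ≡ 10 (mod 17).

The inverse of 9 mod 17 is 2 (since 9·2 = 18 ≡ 1).
Multiplying both sides by 2: x ≡ 2·10 = 20 ≡ 3 (mod 17).
Check: 9·3 = 27 = 1·17 + 10.

3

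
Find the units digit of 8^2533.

The units digit of 8^n cycles with period 4: 8, 4, 2, 6, …
2533 leaves remainder 1 on division by 4, so 8^2533 ends in 8.

8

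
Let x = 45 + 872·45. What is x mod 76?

69

872·45 = 39240.
39240 mod 76 = 24 (since 516·76 = 39216).
(45 + 24) mod 76 = 69.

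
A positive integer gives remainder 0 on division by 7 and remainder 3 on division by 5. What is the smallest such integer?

x ≡ 3 (mod 5) gives x ∈ {3, 8, 13, 18, 23, 28}.
The first of these with x mod 7 = 0 is 28.

28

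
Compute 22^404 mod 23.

Successive squares of 22 mod 23: 22^1≡22, 22^2≡1, 22^4≡1, 22^8≡1, 22^16≡1, 22^32≡1, 22^64≡1, 22^128≡1, 22^256≡1.
Since 404 = 4 + 16 + 128 + 256 in binary, 22^404 ≡ 1·1·1·1 ≡ 1 (mod 23).

1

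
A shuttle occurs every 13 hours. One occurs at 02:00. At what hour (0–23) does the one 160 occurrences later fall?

18

160·13 = 2080.
2080 mod 24 = 16 (since 86·24 = 2064).
(2 + 16) mod 24 = 18.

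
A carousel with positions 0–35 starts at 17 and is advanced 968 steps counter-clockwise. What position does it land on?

21

968 mod 36 = 32 (since 26·36 = 936).
(17 − 32) mod 36 = 21.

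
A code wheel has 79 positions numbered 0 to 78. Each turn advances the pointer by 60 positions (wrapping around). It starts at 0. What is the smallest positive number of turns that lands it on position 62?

30

The inverse of 60 mod 79 is 54 (since 60·54 = 3240 ≡ 1).
Multiplying both sides by 54: x ≡ 54·62 = 3348 ≡ 30 (mod 79).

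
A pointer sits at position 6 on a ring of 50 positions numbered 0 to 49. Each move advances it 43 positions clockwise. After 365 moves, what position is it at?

1

365·43 = 15695.
Dividing 15695 by 50 gives quotient 313 and remainder 45.
(6 + 45) mod 50 = 1.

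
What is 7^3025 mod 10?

7

Last digits of 7^n: 7, 9, 3, 1 (period 4).
3025 mod 4 = 1, so the last digit matches 7^1 = 7.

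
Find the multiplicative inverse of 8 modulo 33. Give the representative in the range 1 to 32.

29

33 = 4·8 + 1
8 = 8·1 + 0
Back-substituting gives 8·29 ≡ 1 (mod 33).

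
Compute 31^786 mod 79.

64

By repeated squaring mod 79: 31^1≡31, 31^2≡13, 31^4≡11, 31^8≡42, 31^16≡26, 31^32≡44, 31^64≡40, 31^128≡20, 31^256≡5, 31^512≡25.
Since 786 = 2 + 16 + 256 + 512 in binary, 31^786 ≡ 13·26·5·25 ≡ 64 (mod 79).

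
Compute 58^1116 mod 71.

By repeated squaring mod 71: 58^1≡58, 58^2≡27, 58^4≡19, 58^8≡6, 58^16≡36, 58^32≡18, 58^64≡40, 58^128≡38, 58^256≡24, 58^512≡8, 58^1024≡64.
Since 1116 = 4 + 8 + 16 + 64 + 1024 in binary, 58^1116 ≡ 19·6·36·40·64 ≡ 15 (mod 71).

15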